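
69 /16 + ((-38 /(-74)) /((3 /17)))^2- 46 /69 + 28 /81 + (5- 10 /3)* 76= 139.13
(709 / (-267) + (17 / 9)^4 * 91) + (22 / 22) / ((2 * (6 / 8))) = 675275282 / 583929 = 1156.43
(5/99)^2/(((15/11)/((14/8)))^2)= 49/11664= 0.00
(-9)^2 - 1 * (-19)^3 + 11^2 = 7061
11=11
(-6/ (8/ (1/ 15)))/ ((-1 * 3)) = 1/ 60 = 0.02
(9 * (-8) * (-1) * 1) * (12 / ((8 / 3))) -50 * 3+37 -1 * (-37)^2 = -1158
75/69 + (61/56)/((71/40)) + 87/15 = 428699/57155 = 7.50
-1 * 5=-5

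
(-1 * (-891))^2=793881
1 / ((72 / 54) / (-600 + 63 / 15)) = -8937 / 20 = -446.85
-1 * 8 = -8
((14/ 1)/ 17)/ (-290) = -7/ 2465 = -0.00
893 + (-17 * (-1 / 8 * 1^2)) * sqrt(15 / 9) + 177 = 1072.74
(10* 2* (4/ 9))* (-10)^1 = -800/ 9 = -88.89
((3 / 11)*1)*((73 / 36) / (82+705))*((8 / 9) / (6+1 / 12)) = 8 / 77913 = 0.00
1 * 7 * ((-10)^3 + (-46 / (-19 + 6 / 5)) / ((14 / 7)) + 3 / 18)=-3732547 / 534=-6989.79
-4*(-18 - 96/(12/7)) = 296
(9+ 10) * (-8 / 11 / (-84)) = 38 / 231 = 0.16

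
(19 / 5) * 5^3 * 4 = 1900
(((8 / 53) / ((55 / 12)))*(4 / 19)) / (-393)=-0.00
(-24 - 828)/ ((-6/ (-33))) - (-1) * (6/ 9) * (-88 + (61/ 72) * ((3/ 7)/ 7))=-8369531/ 1764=-4744.63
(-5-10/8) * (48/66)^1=-50/11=-4.55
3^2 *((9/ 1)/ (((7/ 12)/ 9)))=8748/ 7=1249.71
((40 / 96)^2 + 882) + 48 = 133945 / 144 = 930.17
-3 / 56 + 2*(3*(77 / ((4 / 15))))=97017 / 56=1732.45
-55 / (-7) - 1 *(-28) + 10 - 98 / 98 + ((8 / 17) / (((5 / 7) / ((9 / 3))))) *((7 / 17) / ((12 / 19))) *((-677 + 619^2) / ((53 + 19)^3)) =21792388937 / 471925440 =46.18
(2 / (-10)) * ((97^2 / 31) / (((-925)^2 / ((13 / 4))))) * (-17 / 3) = 2079389 / 1591462500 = 0.00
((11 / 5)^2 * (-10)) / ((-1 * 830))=121 / 2075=0.06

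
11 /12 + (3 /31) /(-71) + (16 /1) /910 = 11210921 /12017460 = 0.93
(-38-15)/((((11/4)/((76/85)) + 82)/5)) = -80560/25863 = -3.11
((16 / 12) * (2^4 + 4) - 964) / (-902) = 1406 / 1353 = 1.04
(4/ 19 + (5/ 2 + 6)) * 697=230707/ 38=6071.24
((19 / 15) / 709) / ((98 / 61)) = 1159 / 1042230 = 0.00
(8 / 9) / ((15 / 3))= 0.18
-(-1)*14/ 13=14/ 13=1.08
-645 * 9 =-5805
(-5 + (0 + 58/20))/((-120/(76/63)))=19/900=0.02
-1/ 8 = -0.12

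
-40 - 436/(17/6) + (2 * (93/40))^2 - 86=-1756167/6800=-258.26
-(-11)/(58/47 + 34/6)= 1551/973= 1.59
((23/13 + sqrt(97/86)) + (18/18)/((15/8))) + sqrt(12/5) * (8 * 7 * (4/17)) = sqrt(8342)/86 + 449/195 + 448 * sqrt(15)/85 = 23.78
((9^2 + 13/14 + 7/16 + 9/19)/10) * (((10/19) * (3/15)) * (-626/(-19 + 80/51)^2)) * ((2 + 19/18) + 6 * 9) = -16376574176937/159771293360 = -102.50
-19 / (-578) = 19 / 578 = 0.03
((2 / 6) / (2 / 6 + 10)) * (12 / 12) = 0.03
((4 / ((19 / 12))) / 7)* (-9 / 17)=-432 / 2261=-0.19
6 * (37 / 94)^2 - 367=-1617299 / 4418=-366.07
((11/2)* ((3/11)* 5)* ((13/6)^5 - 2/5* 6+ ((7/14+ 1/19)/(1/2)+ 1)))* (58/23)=1016598103/1132704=897.50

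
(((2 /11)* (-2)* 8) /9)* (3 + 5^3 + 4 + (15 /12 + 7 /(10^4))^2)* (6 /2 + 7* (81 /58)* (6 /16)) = -14389210267 /50000000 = -287.78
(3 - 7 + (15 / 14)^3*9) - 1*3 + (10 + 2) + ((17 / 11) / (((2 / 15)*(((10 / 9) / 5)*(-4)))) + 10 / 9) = 4.14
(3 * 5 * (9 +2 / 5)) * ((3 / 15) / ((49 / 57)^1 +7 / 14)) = 16074 / 775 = 20.74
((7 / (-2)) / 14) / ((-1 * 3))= 1 / 12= 0.08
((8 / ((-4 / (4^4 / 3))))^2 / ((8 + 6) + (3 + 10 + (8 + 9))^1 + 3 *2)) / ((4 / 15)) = 32768 / 15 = 2184.53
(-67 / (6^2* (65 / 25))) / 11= -335 / 5148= -0.07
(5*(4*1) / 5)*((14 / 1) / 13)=56 / 13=4.31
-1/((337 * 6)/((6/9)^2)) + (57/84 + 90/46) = 15439715/5859756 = 2.63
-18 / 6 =-3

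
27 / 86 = 0.31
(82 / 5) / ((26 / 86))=3526 / 65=54.25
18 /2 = 9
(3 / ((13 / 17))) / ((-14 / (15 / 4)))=-765 / 728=-1.05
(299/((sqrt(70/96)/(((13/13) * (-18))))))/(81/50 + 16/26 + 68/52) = -2798640 * sqrt(105)/16121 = -1778.89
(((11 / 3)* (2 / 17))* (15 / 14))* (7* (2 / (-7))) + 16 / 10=402 / 595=0.68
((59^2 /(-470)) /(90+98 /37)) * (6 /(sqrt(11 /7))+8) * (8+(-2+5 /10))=-1674361 /402790 -5023083 * sqrt(77) /17722760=-6.64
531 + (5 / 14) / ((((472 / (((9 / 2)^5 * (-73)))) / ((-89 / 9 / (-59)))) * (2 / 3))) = 12610007793 / 24951808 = 505.37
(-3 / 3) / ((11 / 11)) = -1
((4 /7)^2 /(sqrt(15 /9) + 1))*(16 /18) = -64 /147 + 64*sqrt(15) /441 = 0.13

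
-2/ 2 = -1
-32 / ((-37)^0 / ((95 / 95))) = -32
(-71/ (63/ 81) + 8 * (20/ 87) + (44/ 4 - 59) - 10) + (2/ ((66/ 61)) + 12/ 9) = -966430/ 6699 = -144.26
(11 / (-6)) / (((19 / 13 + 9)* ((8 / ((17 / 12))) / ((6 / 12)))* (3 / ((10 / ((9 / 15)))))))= -3575 / 41472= -0.09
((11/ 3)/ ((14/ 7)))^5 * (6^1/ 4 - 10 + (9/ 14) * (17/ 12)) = -68446675/ 435456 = -157.18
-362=-362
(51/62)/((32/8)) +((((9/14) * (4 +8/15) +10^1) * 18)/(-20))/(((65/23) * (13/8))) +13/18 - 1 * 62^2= -1269268198267/330057000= -3845.60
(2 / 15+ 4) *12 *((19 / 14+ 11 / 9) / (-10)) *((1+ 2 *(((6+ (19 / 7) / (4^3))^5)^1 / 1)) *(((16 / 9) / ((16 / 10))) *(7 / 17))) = -97638709963014935455 / 1035410985713664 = -94299.47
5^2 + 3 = 28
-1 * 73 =-73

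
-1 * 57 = -57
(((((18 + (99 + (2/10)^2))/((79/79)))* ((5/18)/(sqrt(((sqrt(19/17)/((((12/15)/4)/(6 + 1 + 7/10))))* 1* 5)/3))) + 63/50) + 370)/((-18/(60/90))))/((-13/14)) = 14.97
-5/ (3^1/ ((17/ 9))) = -85/ 27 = -3.15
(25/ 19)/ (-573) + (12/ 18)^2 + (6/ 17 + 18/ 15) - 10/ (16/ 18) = -102773377/ 11104740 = -9.25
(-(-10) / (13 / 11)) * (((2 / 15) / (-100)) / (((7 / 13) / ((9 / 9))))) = -11 / 525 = -0.02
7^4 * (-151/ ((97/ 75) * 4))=-27191325/ 388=-70080.73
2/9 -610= -5488/9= -609.78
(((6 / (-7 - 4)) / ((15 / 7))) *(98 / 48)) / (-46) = 343 / 30360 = 0.01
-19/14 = -1.36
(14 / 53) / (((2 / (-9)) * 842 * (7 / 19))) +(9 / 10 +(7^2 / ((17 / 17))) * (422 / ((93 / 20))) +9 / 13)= 600018935134 / 134882085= 4448.47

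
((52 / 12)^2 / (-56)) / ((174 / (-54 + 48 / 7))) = 9295 / 102312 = 0.09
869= 869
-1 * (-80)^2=-6400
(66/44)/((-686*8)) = -0.00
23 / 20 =1.15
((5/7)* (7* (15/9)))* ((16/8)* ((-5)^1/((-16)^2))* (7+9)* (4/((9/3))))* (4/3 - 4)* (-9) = -500/3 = -166.67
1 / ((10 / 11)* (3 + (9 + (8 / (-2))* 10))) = -11 / 280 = -0.04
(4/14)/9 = 0.03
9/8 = 1.12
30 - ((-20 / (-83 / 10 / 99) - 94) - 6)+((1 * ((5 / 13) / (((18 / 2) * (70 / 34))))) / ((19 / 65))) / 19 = -204907375 / 1887669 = -108.55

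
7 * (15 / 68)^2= 1575 / 4624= 0.34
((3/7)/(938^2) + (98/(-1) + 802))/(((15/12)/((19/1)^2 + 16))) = 326924691119/1539727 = 212326.40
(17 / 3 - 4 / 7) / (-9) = -107 / 189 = -0.57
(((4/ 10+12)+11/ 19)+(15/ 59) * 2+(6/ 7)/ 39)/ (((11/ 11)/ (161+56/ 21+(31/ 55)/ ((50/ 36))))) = 245447818477/ 110735625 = 2216.52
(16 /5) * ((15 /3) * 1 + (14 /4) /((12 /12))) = 27.20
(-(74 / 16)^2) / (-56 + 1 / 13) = 17797 / 46528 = 0.38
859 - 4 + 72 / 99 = 9413 / 11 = 855.73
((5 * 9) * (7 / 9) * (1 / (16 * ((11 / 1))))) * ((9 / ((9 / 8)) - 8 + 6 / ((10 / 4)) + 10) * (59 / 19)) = 12803 / 1672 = 7.66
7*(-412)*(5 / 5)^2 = -2884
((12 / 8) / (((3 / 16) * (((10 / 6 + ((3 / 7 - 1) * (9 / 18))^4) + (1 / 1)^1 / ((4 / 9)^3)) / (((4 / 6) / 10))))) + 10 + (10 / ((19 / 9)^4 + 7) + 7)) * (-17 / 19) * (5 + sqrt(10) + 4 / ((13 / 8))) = -76195381587957127 / 655434416840060 - 785519397813991 * sqrt(10) / 50418032064620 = -165.52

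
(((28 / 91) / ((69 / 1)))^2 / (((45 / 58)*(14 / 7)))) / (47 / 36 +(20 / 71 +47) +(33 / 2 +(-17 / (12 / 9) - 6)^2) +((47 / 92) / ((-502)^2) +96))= 16604039552 / 664223025578040045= 0.00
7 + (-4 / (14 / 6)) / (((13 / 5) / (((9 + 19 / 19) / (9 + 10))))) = 11503 / 1729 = 6.65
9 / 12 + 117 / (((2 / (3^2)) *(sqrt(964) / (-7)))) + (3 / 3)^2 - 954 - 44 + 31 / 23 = -91531 / 92 - 7371 *sqrt(241) / 964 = -1113.60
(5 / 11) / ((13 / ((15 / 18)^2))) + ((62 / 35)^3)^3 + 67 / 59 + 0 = 4139412411033074691689 / 23938831565085937500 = 172.92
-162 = -162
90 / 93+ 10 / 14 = 365 / 217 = 1.68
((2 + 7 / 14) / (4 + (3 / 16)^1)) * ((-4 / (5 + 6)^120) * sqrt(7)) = -160 * sqrt(7) / 6211507610794614152560880635110987672600395900305501529239600127864214528623913786819643055578752369646402404183703824106898467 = -0.00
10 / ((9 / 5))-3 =2.56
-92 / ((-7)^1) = 92 / 7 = 13.14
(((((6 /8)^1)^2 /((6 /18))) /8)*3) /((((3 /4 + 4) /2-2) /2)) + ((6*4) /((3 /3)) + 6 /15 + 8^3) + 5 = 21791 /40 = 544.78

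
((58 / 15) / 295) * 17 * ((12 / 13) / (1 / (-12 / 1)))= -47328 / 19175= -2.47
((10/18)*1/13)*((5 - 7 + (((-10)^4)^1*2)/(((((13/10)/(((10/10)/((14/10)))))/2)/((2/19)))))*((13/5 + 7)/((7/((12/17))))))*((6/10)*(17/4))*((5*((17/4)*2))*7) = 1630589136/22477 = 72544.79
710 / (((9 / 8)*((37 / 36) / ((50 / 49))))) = 626.59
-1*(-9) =9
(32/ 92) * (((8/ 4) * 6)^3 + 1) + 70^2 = 126532/ 23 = 5501.39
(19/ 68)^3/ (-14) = -6859/ 4402048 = -0.00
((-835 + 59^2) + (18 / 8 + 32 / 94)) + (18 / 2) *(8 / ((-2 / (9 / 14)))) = 3455089 / 1316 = 2625.45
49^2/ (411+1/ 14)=33614/ 5755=5.84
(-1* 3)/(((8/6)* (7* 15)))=-0.02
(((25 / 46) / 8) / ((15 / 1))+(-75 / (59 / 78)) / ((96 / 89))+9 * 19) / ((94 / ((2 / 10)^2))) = 1287769 / 38267400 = 0.03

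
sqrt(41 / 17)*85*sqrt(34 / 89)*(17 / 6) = 1445*sqrt(7298) / 534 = 231.17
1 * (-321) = -321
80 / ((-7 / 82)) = -6560 / 7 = -937.14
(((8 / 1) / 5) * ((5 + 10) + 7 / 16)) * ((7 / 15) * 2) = 1729 / 75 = 23.05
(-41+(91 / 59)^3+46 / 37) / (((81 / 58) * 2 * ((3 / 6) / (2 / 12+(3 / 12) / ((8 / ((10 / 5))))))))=-43739745929 / 7386250356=-5.92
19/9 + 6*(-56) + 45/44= -332.87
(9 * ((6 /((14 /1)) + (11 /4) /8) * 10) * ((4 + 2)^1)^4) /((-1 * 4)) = -630585 /28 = -22520.89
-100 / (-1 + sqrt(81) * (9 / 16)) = -320 / 13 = -24.62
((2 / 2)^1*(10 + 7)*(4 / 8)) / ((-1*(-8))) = 17 / 16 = 1.06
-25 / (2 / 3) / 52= -0.72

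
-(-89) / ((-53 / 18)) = -30.23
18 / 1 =18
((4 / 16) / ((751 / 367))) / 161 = 367 / 483644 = 0.00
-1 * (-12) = 12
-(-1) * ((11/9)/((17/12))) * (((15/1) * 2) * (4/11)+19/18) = 4738/459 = 10.32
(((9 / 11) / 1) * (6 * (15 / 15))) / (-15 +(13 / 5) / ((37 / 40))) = -1998 / 4961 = -0.40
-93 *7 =-651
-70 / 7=-10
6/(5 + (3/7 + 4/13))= 91/87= 1.05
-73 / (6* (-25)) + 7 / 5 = 283 / 150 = 1.89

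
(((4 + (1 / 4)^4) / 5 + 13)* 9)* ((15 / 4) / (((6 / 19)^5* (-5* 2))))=-8748057767 / 589824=-14831.64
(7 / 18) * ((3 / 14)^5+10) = 5378483 / 1382976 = 3.89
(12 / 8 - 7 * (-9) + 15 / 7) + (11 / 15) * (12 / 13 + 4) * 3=70501 / 910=77.47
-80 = -80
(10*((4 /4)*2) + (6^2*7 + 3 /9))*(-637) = -520429 /3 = -173476.33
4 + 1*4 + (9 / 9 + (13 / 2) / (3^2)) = 175 / 18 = 9.72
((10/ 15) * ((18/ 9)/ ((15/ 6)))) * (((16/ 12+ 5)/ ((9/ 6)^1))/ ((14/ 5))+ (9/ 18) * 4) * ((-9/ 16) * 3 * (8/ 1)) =-884/ 35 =-25.26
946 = 946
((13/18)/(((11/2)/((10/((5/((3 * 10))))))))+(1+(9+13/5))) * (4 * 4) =54064/165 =327.66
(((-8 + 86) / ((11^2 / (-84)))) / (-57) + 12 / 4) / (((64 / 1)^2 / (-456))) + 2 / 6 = -19777 / 185856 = -0.11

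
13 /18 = 0.72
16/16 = 1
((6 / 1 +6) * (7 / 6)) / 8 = 7 / 4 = 1.75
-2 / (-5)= 2 / 5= 0.40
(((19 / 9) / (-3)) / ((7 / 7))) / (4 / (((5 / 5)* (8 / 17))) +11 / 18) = -19 / 246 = -0.08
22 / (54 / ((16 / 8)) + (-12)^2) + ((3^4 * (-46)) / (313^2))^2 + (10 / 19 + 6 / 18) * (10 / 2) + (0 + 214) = 358494469224307 / 1641245168331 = 218.43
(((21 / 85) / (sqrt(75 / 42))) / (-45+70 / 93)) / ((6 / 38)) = -12369*sqrt(14) / 1748875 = -0.03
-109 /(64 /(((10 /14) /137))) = -545 /61376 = -0.01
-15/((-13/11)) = 165/13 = 12.69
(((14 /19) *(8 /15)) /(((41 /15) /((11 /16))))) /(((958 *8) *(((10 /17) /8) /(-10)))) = -1309 /746282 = -0.00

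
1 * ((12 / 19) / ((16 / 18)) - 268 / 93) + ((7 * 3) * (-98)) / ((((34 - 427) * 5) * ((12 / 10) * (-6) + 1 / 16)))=-612737257 / 264346734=-2.32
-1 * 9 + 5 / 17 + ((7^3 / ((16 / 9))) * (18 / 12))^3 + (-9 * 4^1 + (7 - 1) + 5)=13502742015813 / 557056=24239469.67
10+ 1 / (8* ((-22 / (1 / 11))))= 19359 / 1936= 10.00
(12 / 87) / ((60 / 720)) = 48 / 29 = 1.66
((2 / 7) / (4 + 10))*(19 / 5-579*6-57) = -17636 / 245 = -71.98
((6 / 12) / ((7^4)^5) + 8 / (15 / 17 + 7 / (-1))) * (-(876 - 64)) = 157350349138890865218 / 148185637409850859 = 1061.85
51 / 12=17 / 4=4.25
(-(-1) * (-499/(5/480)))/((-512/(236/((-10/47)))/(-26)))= 53965353/20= 2698267.65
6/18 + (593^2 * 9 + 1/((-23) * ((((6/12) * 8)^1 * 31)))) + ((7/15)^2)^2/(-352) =40211397929113087/12705660000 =3164841.33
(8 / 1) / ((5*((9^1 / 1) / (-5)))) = -8 / 9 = -0.89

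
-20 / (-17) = 20 / 17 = 1.18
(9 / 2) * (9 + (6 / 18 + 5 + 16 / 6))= 153 / 2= 76.50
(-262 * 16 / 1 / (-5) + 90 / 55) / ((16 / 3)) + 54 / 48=34899 / 220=158.63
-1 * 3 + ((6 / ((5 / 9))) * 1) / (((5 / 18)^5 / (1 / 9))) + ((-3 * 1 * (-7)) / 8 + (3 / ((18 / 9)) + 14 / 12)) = 272957167 / 375000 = 727.89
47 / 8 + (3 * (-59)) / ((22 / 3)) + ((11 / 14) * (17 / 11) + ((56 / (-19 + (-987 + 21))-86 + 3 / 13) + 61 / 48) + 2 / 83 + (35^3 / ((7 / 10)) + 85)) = 240534937682821 / 3928164240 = 61233.42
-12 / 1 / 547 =-12 / 547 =-0.02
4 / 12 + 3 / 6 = 5 / 6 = 0.83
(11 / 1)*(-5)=-55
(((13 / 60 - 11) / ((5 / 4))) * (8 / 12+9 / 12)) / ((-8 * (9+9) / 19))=208981 / 129600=1.61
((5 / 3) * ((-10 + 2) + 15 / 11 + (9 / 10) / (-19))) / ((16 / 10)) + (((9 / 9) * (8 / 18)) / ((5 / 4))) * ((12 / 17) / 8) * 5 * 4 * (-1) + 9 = 240523 / 170544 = 1.41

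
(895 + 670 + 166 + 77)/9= 1808/9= 200.89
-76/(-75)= 76/75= 1.01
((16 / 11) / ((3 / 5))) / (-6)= -40 / 99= -0.40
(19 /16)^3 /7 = 6859 /28672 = 0.24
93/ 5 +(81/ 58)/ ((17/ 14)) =48684/ 2465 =19.75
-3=-3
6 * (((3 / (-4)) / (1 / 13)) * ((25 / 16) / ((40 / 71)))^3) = -5234448375 / 4194304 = -1247.99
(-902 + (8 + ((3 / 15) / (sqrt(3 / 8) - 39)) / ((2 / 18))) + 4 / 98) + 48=-840485164 / 993475 - 6*sqrt(6) / 20275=-846.01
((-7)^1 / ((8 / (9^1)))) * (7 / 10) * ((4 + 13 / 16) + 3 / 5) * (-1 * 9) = 1718577 / 6400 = 268.53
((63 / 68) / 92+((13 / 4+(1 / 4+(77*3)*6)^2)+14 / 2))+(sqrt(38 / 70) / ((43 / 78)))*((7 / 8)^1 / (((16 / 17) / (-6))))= 6011075481 / 3128 - 1989*sqrt(665) / 6880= 1921691.87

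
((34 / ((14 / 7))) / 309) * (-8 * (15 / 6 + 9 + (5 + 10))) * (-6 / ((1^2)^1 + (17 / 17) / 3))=5406 / 103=52.49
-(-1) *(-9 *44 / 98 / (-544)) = 99 / 13328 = 0.01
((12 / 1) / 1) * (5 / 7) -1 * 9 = -3 / 7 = -0.43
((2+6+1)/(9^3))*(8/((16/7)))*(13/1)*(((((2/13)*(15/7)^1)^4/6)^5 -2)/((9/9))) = -1516449130501735744921060870527242650801/1349806368908158366726902395744029172691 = -1.12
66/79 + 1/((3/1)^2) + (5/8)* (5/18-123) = -861787/11376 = -75.75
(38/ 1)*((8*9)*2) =5472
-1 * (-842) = 842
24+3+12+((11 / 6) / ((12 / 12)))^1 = 245 / 6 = 40.83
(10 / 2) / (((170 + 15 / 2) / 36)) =72 / 71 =1.01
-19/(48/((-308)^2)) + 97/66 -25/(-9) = -7434125/198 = -37546.09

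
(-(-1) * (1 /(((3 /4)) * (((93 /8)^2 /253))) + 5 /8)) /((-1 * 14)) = -647879 /2906064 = -0.22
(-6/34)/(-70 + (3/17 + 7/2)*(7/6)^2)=216/79555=0.00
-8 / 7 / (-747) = 8 / 5229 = 0.00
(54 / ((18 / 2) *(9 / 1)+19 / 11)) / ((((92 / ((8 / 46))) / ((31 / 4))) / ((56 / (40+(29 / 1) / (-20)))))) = 24552 / 1767389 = 0.01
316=316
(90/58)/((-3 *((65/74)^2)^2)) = -89959728/103533625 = -0.87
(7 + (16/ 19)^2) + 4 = 4227/ 361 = 11.71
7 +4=11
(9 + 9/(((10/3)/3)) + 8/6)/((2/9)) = 1659/20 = 82.95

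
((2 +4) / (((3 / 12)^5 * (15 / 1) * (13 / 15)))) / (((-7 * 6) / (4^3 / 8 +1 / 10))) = -41472 / 455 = -91.15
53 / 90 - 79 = -7057 / 90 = -78.41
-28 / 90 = -14 / 45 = -0.31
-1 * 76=-76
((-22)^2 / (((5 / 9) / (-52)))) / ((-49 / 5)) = 4622.69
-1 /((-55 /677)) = 677 /55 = 12.31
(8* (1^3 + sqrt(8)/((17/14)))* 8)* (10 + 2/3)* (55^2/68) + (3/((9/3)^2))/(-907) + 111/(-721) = 337609322272/11117099 + 43366400* sqrt(2)/867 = 101105.90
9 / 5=1.80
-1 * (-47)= 47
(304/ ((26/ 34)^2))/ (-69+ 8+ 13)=-5491/ 507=-10.83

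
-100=-100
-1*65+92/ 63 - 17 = -5074/ 63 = -80.54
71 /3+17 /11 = 832 /33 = 25.21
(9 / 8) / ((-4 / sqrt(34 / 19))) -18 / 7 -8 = -74 / 7 -9 * sqrt(646) / 608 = -10.95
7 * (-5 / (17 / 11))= -385 / 17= -22.65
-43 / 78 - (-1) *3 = 191 / 78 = 2.45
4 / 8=1 / 2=0.50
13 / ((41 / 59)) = 767 / 41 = 18.71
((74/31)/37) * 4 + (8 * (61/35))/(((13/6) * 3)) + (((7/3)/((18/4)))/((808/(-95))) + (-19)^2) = 55902857483/153857340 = 363.34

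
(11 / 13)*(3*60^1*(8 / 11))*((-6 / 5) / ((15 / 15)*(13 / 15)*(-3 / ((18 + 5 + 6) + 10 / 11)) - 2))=2842560 / 44629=63.69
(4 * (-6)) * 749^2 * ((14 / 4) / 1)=-47124084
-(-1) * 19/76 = 1/4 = 0.25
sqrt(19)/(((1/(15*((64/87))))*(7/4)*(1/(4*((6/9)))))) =10240*sqrt(19)/609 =73.29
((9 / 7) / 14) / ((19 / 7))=0.03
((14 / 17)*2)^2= 784 / 289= 2.71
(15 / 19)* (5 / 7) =75 / 133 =0.56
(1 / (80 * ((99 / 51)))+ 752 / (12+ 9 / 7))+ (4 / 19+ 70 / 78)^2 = 866323926349 / 14978929680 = 57.84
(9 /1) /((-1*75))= -3 /25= -0.12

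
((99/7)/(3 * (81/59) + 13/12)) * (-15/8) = -262845/51562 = -5.10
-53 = -53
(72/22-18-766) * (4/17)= -34352/187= -183.70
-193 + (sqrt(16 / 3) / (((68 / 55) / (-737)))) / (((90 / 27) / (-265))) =-193 + 2148355* sqrt(3) / 34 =109249.94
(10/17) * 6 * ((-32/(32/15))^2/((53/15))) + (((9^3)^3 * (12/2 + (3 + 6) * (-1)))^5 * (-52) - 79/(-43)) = 4272831715462783456436098372948527482927913958136731/38743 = 110286547646356334213563700000000000000000000000.00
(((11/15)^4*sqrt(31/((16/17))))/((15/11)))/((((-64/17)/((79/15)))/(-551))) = 119176612643*sqrt(527)/2916000000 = 938.23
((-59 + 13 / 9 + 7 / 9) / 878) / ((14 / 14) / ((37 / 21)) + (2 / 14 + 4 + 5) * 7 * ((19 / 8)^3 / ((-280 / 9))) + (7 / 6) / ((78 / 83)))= 275285920 / 109614568061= 0.00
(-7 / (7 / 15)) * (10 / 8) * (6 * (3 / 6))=-56.25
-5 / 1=-5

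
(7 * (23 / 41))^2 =25921 / 1681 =15.42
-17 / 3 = -5.67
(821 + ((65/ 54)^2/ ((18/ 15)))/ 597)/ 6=8575458077/ 62670672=136.83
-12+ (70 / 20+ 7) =-3 / 2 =-1.50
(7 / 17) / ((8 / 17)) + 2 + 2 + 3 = 63 / 8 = 7.88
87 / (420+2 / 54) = 0.21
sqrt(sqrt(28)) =sqrt(2) * 7^(1 / 4) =2.30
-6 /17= -0.35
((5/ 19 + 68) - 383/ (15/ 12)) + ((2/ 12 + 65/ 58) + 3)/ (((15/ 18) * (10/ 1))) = -3273248/ 13775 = -237.62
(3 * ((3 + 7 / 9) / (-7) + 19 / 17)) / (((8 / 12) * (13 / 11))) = 2.20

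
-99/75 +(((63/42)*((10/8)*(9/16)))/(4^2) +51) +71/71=2598191/51200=50.75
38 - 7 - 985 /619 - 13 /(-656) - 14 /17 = 197462911 /6903088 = 28.61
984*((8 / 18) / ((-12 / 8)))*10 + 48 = -25808 / 9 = -2867.56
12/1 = 12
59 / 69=0.86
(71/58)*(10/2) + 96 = 5923/58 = 102.12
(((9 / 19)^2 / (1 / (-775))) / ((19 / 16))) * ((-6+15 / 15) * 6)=30132000 / 6859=4393.06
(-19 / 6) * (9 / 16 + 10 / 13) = -5263 / 1248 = -4.22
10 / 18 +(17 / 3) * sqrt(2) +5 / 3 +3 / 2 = 67 / 18 +17 * sqrt(2) / 3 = 11.74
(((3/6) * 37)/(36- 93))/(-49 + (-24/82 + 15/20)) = 3034/453777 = 0.01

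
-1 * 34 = -34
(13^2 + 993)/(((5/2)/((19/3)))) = 44156/15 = 2943.73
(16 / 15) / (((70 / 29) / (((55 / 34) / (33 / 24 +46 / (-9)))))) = -30624 / 160055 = -0.19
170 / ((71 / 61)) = 10370 / 71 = 146.06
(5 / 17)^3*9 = 1125 / 4913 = 0.23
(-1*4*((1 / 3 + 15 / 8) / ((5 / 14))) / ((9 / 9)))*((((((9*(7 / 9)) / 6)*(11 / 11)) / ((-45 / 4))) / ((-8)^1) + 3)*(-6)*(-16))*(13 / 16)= -7847021 / 1350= -5812.61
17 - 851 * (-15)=12782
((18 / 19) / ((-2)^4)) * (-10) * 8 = -90 / 19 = -4.74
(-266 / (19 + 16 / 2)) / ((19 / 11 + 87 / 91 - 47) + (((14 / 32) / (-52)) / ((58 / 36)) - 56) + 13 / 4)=247094848 / 2434665897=0.10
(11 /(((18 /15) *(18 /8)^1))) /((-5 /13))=-286 /27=-10.59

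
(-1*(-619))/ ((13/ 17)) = 10523/ 13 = 809.46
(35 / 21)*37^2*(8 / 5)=10952 / 3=3650.67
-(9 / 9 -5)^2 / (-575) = 16 / 575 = 0.03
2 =2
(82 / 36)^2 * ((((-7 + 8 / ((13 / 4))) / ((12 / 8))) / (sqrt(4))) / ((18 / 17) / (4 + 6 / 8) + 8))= -32034817 / 33561216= -0.95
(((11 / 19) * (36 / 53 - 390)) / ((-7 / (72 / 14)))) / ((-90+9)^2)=15928 / 631071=0.03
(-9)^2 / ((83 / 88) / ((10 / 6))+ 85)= 35640 / 37649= 0.95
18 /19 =0.95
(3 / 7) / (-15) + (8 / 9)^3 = 17191 / 25515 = 0.67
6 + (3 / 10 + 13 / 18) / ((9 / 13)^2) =29644 / 3645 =8.13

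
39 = 39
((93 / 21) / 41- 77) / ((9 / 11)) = -93.98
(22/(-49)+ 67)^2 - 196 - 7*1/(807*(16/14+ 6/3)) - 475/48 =480056725361/113672944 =4223.14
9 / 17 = 0.53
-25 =-25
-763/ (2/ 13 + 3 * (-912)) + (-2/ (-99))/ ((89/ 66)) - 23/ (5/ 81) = -17677322101/ 47480610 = -372.31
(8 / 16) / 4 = 1 / 8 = 0.12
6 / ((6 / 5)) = 5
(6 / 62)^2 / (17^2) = 9 / 277729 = 0.00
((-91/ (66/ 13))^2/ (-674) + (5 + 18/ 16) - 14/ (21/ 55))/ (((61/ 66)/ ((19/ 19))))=-22767028/ 678381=-33.56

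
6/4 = 3/2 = 1.50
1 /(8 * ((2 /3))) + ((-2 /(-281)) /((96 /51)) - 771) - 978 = -1748.81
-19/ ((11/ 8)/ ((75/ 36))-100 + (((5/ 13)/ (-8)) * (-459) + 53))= 49400/ 63109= 0.78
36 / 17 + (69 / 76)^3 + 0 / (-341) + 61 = 476605901 / 7462592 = 63.87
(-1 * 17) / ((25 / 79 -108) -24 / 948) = 1343 / 8509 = 0.16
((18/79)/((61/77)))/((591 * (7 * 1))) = 66/949343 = 0.00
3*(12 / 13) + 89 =1193 / 13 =91.77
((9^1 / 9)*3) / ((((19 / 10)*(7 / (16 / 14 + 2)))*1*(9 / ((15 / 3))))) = 1100 / 2793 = 0.39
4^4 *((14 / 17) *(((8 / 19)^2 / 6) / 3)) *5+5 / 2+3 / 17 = 1442539 / 110466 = 13.06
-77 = -77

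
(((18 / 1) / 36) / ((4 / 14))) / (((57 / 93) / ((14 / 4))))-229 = -33289 / 152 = -219.01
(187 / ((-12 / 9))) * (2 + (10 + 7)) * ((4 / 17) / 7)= -627 / 7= -89.57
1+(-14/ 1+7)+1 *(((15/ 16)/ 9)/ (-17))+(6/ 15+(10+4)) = 34247/ 4080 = 8.39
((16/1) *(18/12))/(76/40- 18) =-240/161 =-1.49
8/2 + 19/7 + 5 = 82/7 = 11.71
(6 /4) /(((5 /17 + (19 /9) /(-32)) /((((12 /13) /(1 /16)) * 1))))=1410048 /14521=97.10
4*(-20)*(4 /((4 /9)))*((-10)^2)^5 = -7200000000000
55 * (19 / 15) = 209 / 3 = 69.67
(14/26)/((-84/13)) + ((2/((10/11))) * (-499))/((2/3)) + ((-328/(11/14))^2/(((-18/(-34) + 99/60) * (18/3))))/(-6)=-62424392081/16138980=-3867.93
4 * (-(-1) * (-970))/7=-554.29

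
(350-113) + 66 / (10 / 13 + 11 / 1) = 12373 / 51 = 242.61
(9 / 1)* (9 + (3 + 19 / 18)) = 235 / 2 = 117.50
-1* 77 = -77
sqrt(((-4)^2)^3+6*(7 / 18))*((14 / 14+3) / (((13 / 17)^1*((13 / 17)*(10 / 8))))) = 350.32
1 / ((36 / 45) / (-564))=-705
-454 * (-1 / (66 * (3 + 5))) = 0.86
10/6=5/3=1.67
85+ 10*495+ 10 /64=161125 /32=5035.16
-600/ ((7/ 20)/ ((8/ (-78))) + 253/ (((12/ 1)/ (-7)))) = 144000/ 36239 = 3.97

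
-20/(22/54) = -540/11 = -49.09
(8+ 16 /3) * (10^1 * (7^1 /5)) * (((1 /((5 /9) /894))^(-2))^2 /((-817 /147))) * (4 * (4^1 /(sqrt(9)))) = -17150000 /642012437410962291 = -0.00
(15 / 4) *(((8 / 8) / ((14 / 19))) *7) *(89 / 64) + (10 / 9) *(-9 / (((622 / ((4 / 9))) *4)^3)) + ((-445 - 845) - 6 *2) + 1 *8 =-13972021453772677 / 11227386060288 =-1244.46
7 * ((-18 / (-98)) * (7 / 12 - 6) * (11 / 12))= -715 / 112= -6.38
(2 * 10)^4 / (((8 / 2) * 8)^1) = 5000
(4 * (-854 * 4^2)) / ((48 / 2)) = -6832 / 3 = -2277.33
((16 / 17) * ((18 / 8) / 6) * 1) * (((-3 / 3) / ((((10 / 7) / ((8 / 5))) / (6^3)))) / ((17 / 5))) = -36288 / 1445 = -25.11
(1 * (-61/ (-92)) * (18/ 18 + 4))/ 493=305/ 45356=0.01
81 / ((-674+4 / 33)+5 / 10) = -5346 / 44443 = -0.12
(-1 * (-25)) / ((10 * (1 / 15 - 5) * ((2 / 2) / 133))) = -9975 / 148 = -67.40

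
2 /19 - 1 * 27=-511 /19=-26.89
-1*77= -77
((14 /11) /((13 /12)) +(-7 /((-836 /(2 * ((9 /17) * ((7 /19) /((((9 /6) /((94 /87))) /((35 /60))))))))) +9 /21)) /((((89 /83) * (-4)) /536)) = -9539044672561 /47566309791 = -200.54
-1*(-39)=39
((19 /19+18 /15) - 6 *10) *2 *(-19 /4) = 5491 /10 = 549.10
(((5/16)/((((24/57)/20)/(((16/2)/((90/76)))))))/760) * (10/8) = 95/576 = 0.16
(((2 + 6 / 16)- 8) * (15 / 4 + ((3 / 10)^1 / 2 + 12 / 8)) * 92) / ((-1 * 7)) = 5589 / 14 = 399.21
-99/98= -1.01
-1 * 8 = -8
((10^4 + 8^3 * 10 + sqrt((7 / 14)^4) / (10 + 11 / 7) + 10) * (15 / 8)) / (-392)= -72.37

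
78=78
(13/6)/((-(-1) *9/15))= 65/18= 3.61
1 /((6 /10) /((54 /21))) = 30 /7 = 4.29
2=2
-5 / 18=-0.28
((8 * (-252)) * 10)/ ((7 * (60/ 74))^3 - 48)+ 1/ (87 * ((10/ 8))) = -18507467924/ 123787515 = -149.51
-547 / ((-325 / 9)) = 4923 / 325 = 15.15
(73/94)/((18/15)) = 365/564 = 0.65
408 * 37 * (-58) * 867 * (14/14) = -759117456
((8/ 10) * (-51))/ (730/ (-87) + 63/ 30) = 35496/ 5473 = 6.49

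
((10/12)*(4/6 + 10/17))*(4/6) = 320/459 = 0.70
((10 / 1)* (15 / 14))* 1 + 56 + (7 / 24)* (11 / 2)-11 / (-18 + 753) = 803249 / 11760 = 68.30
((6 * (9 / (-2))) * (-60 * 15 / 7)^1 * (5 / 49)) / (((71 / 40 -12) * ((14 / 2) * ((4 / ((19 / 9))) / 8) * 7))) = -20520000 / 6874063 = -2.99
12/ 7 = 1.71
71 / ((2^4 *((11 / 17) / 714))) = 430899 / 88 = 4896.58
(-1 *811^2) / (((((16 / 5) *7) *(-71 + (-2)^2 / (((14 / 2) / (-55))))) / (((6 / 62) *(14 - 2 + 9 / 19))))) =779399385 / 2252336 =346.04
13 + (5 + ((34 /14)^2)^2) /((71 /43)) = 37.10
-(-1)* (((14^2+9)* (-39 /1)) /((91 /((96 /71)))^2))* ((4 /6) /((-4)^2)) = -236160 /3211117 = -0.07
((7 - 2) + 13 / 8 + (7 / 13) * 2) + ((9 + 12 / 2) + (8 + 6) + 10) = 4857 / 104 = 46.70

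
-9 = -9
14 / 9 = 1.56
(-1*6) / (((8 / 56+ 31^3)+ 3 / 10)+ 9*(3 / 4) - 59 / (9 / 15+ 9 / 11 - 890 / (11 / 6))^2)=-74416742820 / 369580739268481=-0.00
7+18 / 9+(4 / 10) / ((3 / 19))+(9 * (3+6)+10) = 1538 / 15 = 102.53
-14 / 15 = -0.93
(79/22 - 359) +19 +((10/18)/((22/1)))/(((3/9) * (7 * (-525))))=-8159603/24255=-336.41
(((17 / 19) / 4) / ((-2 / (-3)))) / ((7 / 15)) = 765 / 1064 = 0.72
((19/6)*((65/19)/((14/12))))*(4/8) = 65/14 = 4.64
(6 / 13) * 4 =24 / 13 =1.85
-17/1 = -17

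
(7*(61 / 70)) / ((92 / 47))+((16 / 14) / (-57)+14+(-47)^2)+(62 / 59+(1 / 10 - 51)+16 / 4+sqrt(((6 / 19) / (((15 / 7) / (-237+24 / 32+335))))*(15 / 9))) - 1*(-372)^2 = -2949862743221 / 21657720+sqrt(315210) / 114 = -136198.83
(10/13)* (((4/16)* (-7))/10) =-7/52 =-0.13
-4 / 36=-1 / 9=-0.11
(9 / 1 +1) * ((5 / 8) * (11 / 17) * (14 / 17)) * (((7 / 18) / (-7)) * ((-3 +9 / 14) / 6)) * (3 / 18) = 3025 / 249696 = 0.01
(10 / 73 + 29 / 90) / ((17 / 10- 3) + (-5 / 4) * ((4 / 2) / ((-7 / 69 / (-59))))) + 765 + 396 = 77701020763 / 66925962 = 1161.00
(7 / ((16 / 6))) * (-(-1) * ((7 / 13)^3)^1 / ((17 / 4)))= 7203 / 74698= 0.10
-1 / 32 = -0.03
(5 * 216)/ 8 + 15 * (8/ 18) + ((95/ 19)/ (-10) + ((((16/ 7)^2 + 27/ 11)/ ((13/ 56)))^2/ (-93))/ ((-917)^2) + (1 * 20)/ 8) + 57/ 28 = 45668460664532767/ 313436642226708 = 145.70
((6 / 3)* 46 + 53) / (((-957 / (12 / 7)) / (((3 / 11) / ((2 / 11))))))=-30 / 77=-0.39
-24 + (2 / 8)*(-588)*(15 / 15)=-171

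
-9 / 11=-0.82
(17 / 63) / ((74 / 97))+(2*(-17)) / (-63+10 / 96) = 12586715 / 14074578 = 0.89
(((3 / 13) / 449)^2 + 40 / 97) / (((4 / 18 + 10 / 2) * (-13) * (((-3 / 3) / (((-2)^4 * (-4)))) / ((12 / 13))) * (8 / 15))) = -17662194283680 / 26250385367999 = -0.67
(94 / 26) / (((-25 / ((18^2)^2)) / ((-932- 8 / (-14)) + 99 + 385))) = 15452887104 / 2275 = 6792477.85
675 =675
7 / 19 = 0.37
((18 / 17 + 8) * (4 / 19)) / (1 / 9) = 5544 / 323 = 17.16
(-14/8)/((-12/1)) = 7/48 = 0.15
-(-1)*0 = 0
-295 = -295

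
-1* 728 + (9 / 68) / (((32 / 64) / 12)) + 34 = -11744 / 17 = -690.82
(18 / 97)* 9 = 162 / 97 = 1.67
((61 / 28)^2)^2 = 13845841 / 614656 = 22.53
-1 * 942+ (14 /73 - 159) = -80359 /73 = -1100.81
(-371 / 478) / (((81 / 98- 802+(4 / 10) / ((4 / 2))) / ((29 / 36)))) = 2635955 / 3376872108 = 0.00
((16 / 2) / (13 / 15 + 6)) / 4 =30 / 103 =0.29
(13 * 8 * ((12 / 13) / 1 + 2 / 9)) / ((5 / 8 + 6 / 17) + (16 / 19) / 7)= 19390336 / 178785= 108.46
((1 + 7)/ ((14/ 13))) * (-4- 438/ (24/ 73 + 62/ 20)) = -17147104/ 17521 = -978.66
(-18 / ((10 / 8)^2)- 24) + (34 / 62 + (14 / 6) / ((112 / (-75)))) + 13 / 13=-440623 / 12400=-35.53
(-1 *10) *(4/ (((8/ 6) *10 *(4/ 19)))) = -57/ 4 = -14.25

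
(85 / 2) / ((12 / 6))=85 / 4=21.25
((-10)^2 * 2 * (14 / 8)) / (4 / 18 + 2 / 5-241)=-1.46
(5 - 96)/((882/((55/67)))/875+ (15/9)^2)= -22.72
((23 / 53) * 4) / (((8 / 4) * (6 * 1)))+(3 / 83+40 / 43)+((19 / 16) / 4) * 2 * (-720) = -483926749 / 1134942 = -426.39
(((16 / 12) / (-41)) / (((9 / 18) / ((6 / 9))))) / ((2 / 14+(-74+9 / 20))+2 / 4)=2240 / 3766383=0.00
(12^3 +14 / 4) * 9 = 31167 / 2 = 15583.50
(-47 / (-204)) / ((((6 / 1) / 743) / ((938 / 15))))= 16377949 / 9180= 1784.09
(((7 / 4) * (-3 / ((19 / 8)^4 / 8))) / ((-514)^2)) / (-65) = 43008 / 559492162385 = 0.00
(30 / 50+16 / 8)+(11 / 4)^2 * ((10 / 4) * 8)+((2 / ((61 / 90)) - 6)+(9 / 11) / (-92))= 11635859 / 77165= 150.79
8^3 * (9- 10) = -512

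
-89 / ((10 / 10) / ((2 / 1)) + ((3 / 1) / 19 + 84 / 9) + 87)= -10146 / 11057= -0.92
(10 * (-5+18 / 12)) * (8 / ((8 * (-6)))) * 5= 175 / 6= 29.17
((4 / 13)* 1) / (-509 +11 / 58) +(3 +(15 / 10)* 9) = 12659755 / 767286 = 16.50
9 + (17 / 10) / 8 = 737 / 80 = 9.21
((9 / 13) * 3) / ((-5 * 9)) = -0.05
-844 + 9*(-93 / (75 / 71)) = -40909 / 25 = -1636.36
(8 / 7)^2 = 64 / 49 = 1.31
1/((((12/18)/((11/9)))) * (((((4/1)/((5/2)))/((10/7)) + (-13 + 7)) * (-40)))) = 0.01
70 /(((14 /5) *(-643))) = -25 /643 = -0.04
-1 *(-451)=451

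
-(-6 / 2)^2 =-9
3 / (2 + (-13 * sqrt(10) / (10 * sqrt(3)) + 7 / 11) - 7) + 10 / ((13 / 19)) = 4719 * sqrt(30) / 48671 + 8629730 / 632723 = 14.17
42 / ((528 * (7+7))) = 1 / 176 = 0.01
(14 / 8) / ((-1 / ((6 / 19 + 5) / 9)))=-707 / 684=-1.03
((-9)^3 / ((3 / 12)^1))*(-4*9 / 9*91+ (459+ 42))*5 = -1997460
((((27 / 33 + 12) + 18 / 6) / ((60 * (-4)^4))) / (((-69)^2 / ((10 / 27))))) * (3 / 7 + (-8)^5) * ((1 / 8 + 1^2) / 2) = -6651817 / 4504743936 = -0.00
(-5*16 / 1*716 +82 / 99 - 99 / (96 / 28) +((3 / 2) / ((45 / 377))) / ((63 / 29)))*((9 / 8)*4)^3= -128661915051 / 24640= -5221668.63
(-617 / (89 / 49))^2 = 914034289 / 7921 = 115393.80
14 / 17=0.82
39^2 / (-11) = -1521 / 11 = -138.27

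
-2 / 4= -1 / 2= -0.50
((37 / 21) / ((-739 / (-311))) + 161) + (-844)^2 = 11057252450 / 15519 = 712497.74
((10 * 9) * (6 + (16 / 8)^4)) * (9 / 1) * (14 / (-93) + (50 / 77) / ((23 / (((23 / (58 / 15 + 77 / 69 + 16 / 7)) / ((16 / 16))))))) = -197804160 / 181381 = -1090.55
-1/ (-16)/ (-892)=-1/ 14272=-0.00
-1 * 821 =-821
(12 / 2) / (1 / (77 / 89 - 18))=-9150 / 89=-102.81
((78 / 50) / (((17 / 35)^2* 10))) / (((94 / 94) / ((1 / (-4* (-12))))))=637 / 46240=0.01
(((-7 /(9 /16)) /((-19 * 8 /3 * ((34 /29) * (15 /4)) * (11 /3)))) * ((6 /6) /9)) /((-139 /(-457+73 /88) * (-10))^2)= 36347385683 /199352377752000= 0.00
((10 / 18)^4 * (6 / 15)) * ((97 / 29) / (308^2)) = 12125 / 9024839208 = 0.00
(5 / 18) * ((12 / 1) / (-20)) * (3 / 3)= -1 / 6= -0.17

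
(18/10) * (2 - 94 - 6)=-882/5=-176.40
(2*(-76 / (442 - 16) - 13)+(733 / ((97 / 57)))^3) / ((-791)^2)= 15535167892335011 / 121631979081669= 127.72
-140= -140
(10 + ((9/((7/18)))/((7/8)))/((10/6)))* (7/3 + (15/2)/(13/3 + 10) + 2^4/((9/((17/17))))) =11367203/94815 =119.89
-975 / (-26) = 75 / 2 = 37.50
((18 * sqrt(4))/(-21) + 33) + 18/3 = 261/7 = 37.29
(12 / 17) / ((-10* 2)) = -3 / 85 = -0.04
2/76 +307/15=11681/570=20.49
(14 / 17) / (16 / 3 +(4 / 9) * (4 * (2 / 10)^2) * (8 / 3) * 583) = 4725 / 664904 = 0.01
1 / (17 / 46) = 46 / 17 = 2.71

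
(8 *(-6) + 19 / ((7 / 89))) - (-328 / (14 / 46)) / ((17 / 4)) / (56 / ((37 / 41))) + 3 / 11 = 1813638 / 9163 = 197.93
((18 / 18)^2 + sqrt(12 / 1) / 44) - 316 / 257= -59 / 257 + sqrt(3) / 22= -0.15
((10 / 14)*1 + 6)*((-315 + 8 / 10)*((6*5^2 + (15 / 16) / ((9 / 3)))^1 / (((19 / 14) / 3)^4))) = -986729831451 / 130321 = -7571533.61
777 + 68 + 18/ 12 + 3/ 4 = 3389/ 4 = 847.25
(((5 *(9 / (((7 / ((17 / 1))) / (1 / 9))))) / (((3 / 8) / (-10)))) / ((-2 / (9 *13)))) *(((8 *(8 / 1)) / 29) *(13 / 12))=9193600 / 203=45288.67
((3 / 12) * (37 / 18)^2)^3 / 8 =0.15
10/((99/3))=10/33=0.30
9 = 9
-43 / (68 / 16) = -172 / 17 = -10.12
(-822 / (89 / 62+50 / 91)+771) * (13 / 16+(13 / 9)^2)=5005206895 / 4837968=1034.57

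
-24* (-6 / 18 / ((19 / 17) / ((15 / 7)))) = 2040 / 133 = 15.34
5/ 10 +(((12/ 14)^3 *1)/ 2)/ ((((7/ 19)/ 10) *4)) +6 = 41473/ 4802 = 8.64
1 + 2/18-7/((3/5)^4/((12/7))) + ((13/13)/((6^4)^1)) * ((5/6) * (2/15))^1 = -1067039/11664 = -91.48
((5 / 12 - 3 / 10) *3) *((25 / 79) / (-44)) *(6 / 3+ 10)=-105 / 3476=-0.03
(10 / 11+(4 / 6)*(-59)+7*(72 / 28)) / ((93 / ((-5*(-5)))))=-16850 / 3069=-5.49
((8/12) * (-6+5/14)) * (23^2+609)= -4281.05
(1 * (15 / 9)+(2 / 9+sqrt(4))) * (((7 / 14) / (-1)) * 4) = -70 / 9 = -7.78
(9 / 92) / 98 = 9 / 9016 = 0.00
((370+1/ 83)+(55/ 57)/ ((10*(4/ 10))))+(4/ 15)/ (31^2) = 11222362999/ 30309940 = 370.25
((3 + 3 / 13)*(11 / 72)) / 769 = 77 / 119964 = 0.00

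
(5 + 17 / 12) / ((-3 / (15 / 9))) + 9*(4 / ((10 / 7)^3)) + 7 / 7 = 132073 / 13500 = 9.78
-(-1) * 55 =55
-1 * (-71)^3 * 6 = 2147466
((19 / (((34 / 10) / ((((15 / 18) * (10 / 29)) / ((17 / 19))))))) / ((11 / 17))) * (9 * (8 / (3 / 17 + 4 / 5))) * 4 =21660000 / 26477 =818.07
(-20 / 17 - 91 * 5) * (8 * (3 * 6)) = -1116720 / 17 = -65689.41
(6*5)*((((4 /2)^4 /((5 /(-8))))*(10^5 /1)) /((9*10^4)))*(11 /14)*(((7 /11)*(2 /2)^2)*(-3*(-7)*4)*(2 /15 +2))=-229376 /3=-76458.67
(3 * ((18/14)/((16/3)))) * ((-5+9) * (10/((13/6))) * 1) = 1215/91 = 13.35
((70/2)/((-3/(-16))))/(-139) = -560/417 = -1.34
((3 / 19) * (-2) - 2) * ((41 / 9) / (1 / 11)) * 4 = -79376 / 171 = -464.19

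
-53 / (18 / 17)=-901 / 18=-50.06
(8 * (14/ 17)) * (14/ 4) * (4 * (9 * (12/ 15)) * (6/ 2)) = 169344/ 85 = 1992.28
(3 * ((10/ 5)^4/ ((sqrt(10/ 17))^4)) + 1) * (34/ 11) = 118762/ 275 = 431.86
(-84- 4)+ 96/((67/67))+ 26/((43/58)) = 1852/43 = 43.07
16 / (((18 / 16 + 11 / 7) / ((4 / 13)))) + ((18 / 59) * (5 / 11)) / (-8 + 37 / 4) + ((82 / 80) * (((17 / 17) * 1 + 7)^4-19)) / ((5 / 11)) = 2343007764949 / 254797400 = 9195.57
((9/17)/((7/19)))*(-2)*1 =-2.87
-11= -11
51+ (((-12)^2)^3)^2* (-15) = -133741506723789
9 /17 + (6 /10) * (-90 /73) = -0.21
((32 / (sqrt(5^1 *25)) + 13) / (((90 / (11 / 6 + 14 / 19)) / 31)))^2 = 4290046228 *sqrt(5) / 164480625 + 203034687829 / 1462050000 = 197.19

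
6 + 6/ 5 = 36/ 5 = 7.20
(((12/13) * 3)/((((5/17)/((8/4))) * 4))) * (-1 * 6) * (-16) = 29376/65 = 451.94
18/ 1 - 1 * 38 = -20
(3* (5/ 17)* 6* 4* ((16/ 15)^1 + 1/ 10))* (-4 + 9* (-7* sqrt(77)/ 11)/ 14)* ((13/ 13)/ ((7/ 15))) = -3600/ 17- 4050* sqrt(77)/ 187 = -401.81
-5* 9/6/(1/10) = -75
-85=-85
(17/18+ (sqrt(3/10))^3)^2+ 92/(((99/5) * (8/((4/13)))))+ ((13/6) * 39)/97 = 17 * sqrt(30)/300+ 2212069127/1123551000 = 2.28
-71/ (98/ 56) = -284/ 7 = -40.57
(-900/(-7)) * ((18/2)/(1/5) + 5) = 45000/7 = 6428.57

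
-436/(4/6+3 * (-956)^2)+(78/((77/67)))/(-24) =-325670405/115155964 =-2.83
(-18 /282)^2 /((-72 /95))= -95 /17672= -0.01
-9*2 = -18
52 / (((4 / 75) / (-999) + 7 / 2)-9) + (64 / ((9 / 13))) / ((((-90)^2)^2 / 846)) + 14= 15366454282754 / 3379665414375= 4.55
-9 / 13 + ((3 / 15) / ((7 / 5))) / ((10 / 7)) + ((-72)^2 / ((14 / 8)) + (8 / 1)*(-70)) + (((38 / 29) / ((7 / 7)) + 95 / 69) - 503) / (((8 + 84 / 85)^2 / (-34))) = 347056497292567 / 132857235420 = 2612.25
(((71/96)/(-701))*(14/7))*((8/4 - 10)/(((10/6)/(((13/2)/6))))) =923/84120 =0.01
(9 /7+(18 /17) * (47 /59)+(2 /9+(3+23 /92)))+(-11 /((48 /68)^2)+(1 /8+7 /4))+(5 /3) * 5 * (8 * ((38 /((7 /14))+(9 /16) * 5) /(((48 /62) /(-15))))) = -17156079593 /168504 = -101814.08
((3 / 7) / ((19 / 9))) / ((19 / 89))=2403 / 2527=0.95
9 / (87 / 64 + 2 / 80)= 2880 / 443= 6.50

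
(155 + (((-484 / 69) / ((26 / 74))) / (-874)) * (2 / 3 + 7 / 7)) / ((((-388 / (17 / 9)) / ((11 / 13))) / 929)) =-31673117425565 / 53384197932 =-593.31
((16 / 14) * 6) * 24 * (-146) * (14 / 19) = -336384 / 19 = -17704.42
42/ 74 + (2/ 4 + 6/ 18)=311/ 222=1.40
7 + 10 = 17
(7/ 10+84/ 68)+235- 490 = -43021/ 170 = -253.06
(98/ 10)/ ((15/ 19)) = 12.41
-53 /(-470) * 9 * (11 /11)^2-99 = -46053 /470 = -97.99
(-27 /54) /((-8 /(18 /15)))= 3 /40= 0.08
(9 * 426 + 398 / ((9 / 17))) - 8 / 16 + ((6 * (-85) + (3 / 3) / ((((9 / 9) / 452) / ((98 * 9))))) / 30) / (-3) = 14521 / 90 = 161.34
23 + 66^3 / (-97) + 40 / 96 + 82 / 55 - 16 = -189177097 / 64020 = -2954.97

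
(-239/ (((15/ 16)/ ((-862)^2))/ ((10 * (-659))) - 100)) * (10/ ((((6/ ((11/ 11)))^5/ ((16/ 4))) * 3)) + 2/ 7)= 5492928201993184/ 7996049848296909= 0.69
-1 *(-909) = 909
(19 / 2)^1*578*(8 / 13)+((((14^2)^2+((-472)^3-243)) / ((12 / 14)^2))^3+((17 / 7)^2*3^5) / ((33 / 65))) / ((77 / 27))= -1026972244159401002645112.00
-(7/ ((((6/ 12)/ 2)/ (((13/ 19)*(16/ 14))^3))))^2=-179.23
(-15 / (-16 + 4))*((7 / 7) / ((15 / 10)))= 5 / 6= 0.83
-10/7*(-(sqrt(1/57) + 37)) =10*sqrt(57)/399 + 370/7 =53.05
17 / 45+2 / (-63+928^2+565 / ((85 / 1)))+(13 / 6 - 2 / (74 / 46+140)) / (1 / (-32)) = -14698064346506 / 214558995105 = -68.50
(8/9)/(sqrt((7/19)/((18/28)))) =4 * sqrt(38)/21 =1.17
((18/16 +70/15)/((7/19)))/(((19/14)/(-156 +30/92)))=-1803.22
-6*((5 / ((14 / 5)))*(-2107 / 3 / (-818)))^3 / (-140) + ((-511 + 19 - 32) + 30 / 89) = -3672282739483673 / 7014753424512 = -523.51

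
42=42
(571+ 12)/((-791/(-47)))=27401/791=34.64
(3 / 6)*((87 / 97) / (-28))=-87 / 5432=-0.02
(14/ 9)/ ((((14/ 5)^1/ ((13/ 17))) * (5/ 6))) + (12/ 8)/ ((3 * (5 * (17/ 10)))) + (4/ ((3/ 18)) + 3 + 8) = 1814/ 51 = 35.57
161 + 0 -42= 119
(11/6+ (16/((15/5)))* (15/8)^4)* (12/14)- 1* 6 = 46657/896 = 52.07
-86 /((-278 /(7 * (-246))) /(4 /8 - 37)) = 2702679 /139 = 19443.73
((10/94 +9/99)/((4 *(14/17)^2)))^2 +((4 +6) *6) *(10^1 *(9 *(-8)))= -1774340288669079/41072696896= -43199.99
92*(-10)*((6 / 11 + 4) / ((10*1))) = -4600 / 11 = -418.18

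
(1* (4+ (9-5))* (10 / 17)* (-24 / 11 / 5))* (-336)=129024 / 187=689.97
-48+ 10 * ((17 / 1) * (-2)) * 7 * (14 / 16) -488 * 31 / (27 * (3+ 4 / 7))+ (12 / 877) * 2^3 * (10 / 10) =-2708017459 / 1183950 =-2287.27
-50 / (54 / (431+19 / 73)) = -29150 / 73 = -399.32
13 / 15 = 0.87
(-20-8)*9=-252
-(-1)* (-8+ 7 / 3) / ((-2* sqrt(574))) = 17* sqrt(574) / 3444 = 0.12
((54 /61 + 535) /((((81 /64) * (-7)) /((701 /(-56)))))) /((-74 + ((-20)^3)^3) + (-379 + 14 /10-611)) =-916599560 /619799041286325117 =-0.00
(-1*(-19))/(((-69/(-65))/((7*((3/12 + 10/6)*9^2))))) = 77805/4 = 19451.25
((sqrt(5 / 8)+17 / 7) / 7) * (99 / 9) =5.06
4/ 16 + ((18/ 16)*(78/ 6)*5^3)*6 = 10969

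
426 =426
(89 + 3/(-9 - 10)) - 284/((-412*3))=522941/5871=89.07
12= 12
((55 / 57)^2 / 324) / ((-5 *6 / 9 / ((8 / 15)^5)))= -495616 / 13322930625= -0.00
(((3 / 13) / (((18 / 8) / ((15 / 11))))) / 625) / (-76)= -1 / 339625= -0.00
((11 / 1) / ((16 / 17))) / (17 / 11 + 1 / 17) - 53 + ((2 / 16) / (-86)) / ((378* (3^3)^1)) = -16049841683 / 351086400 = -45.71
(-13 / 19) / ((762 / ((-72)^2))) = -11232 / 2413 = -4.65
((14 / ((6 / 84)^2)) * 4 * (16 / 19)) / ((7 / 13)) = 326144 / 19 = 17165.47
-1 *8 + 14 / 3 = -10 / 3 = -3.33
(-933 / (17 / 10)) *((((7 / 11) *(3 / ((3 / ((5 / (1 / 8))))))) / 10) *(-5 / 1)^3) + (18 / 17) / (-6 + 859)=174625.67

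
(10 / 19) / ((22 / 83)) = 415 / 209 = 1.99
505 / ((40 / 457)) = 46157 / 8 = 5769.62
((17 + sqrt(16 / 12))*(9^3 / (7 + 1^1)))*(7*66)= 56133*sqrt(3) / 2 + 2862783 / 4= 764308.35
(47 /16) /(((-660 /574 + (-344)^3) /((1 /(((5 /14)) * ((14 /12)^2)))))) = -17343 /116830769380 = -0.00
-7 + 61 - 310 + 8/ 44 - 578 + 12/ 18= -27494/ 33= -833.15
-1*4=-4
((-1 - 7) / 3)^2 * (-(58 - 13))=-320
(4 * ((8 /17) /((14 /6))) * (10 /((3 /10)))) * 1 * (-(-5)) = 16000 /119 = 134.45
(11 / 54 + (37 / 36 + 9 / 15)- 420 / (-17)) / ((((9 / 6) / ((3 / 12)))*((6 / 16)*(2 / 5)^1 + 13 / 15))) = 243613 / 55998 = 4.35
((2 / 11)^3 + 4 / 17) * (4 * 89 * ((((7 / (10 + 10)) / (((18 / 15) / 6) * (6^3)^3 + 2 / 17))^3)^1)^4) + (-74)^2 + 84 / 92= 8120589785345525045257216041943436652057309117313701999212749060543670016253027873463810437582465967419 / 1482694671410800086060189165308123768524939546223397391277959088287629578498040320138011235181395968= 5476.91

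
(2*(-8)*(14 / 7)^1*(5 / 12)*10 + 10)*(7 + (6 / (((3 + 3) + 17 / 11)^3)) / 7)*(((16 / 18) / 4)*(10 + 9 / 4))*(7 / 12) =-254051601685 / 185258988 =-1371.33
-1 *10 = -10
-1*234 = -234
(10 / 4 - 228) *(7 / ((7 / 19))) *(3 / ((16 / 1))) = -25707 / 32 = -803.34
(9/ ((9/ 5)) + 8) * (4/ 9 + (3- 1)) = 286/ 9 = 31.78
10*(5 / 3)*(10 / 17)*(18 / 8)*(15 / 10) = 33.09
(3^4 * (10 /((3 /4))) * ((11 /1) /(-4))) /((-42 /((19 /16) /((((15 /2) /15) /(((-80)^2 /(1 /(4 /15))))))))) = 2006400 /7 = 286628.57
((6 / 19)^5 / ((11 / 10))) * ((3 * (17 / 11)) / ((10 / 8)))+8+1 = 2699644419 / 299607979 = 9.01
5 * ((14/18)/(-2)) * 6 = -35/3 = -11.67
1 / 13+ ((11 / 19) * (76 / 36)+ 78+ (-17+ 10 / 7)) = 63.73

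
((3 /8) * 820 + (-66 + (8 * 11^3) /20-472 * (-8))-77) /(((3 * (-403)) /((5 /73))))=-44729 /176514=-0.25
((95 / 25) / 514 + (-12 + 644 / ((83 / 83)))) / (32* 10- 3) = 1624259 / 814690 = 1.99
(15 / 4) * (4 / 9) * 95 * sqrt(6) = 475 * sqrt(6) / 3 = 387.84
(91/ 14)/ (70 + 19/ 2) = 13/ 159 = 0.08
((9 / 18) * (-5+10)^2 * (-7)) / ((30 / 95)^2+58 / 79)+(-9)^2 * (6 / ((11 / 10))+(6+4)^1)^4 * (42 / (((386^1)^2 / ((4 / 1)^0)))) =2824099345014325 / 2358147921316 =1197.59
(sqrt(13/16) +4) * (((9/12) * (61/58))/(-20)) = -183/1160- 183 * sqrt(13)/18560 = -0.19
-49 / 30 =-1.63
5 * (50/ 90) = 25/ 9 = 2.78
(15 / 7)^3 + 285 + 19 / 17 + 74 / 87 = 150569743 / 507297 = 296.81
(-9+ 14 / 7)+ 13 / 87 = -596 / 87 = -6.85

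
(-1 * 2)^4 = 16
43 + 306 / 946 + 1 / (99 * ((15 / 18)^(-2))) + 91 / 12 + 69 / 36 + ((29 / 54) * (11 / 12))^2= 10541037545 / 198614592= 53.07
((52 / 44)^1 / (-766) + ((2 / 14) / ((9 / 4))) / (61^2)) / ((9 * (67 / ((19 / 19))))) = -3013795 / 1191074663394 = -0.00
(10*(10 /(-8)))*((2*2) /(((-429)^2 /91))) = -350 /14157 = -0.02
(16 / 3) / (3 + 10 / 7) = 112 / 93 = 1.20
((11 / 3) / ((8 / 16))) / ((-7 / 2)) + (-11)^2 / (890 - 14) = -12001 / 6132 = -1.96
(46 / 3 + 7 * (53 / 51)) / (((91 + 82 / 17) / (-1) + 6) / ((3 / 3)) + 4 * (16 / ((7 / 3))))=-8071 / 22275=-0.36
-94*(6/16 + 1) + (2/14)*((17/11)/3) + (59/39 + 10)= -471125/4004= -117.66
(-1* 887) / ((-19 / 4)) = 3548 / 19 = 186.74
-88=-88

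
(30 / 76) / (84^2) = 5 / 89376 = 0.00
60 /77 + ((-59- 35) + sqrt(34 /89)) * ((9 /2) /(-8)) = 33051 /616- 9 * sqrt(3026) /1424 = 53.31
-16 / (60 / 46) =-184 / 15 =-12.27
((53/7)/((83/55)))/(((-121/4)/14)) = -2120/913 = -2.32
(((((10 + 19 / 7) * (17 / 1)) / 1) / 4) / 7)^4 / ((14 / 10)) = 26201473552805 / 10330523392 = 2536.32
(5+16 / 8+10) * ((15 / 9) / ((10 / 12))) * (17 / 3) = 578 / 3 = 192.67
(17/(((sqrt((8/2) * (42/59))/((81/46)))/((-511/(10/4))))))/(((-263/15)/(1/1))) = 100521 * sqrt(2478)/24196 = 206.81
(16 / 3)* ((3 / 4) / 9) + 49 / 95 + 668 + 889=1332056 / 855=1557.96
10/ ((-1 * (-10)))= 1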